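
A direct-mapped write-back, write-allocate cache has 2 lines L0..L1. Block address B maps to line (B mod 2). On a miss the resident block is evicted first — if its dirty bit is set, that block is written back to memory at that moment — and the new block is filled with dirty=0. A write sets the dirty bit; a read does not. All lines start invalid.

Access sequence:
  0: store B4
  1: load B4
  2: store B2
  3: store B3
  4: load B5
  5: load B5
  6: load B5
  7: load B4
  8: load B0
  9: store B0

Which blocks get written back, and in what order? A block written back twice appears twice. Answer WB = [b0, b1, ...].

0: W B4 → L0 miss [D]
1: R B4 → L0 hit [D]
2: W B2 → L0 miss wb→B4 [D]
3: W B3 → L1 miss [D]
4: R B5 → L1 miss wb→B3 [-]
5: R B5 → L1 hit [-]
6: R B5 → L1 hit [-]
7: R B4 → L0 miss wb→B2 [-]
8: R B0 → L0 miss [-]
9: W B0 → L0 hit [D]

WB = [4, 3, 2]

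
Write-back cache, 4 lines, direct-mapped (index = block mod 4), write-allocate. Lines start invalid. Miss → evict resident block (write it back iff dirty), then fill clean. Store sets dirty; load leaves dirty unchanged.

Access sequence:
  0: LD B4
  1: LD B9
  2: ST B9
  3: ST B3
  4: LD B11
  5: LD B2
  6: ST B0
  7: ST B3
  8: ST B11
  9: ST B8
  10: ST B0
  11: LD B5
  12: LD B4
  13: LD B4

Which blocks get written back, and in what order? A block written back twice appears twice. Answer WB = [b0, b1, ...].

0: R B4 → L0 miss [-]
1: R B9 → L1 miss [-]
2: W B9 → L1 hit [D]
3: W B3 → L3 miss [D]
4: R B11 → L3 miss wb→B3 [-]
5: R B2 → L2 miss [-]
6: W B0 → L0 miss [D]
7: W B3 → L3 miss [D]
8: W B11 → L3 miss wb→B3 [D]
9: W B8 → L0 miss wb→B0 [D]
10: W B0 → L0 miss wb→B8 [D]
11: R B5 → L1 miss wb→B9 [-]
12: R B4 → L0 miss wb→B0 [-]
13: R B4 → L0 hit [-]

WB = [3, 3, 0, 8, 9, 0]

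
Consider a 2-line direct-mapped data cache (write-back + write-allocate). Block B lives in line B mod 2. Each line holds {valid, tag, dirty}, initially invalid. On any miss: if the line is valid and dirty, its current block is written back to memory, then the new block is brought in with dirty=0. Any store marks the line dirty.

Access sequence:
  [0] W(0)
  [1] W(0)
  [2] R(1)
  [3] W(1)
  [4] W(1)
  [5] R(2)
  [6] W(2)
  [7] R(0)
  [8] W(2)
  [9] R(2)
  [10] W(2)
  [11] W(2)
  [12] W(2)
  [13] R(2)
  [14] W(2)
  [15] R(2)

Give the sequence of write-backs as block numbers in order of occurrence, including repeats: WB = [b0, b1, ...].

WB = [0, 2]

  0 | W B0 → L0 miss [D]
  1 | W B0 → L0 hit [D]
  2 | R B1 → L1 miss [-]
  3 | W B1 → L1 hit [D]
  4 | W B1 → L1 hit [D]
  5 | R B2 → L0 miss wb→B0 [-]
  6 | W B2 → L0 hit [D]
  7 | R B0 → L0 miss wb→B2 [-]
  8 | W B2 → L0 miss [D]
  9 | R B2 → L0 hit [D]
  10 | W B2 → L0 hit [D]
  11 | W B2 → L0 hit [D]
  12 | W B2 → L0 hit [D]
  13 | R B2 → L0 hit [D]
  14 | W B2 → L0 hit [D]
  15 | R B2 → L0 hit [D]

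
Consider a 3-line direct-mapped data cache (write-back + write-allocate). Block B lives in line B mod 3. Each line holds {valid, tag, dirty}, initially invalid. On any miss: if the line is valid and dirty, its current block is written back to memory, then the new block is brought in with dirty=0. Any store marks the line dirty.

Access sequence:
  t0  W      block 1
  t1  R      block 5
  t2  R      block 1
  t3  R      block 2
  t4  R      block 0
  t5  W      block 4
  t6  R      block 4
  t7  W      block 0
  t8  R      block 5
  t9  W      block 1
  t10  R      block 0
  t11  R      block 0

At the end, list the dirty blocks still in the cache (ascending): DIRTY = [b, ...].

DIRTY = [0, 1]

  0 | W B1 → L1 miss [D]
  1 | R B5 → L2 miss [-]
  2 | R B1 → L1 hit [D]
  3 | R B2 → L2 miss [-]
  4 | R B0 → L0 miss [-]
  5 | W B4 → L1 miss wb→B1 [D]
  6 | R B4 → L1 hit [D]
  7 | W B0 → L0 hit [D]
  8 | R B5 → L2 miss [-]
  9 | W B1 → L1 miss wb→B4 [D]
  10 | R B0 → L0 hit [D]
  11 | R B0 → L0 hit [D]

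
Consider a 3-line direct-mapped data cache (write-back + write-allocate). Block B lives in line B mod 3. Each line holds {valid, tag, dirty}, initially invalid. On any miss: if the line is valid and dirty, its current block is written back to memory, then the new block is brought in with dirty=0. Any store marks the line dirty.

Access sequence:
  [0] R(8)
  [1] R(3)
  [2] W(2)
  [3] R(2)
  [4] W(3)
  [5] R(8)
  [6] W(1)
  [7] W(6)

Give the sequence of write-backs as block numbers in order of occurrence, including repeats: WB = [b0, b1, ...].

  0 | R B8 → L2 miss [-]
  1 | R B3 → L0 miss [-]
  2 | W B2 → L2 miss [D]
  3 | R B2 → L2 hit [D]
  4 | W B3 → L0 hit [D]
  5 | R B8 → L2 miss wb→B2 [-]
  6 | W B1 → L1 miss [D]
  7 | W B6 → L0 miss wb→B3 [D]

WB = [2, 3]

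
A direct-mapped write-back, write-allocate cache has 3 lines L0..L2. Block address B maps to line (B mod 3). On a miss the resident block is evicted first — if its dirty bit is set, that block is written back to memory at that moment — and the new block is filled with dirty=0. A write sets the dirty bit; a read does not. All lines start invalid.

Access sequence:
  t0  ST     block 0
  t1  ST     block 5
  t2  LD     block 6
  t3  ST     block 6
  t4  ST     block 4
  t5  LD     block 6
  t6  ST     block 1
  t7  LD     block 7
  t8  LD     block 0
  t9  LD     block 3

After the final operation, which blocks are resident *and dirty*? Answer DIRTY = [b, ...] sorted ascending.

0: W B0 -> L0 miss  d=D]
1: W B5 -> L2 miss  d=D]
2: R B6 -> L0 miss wb->B0  d=-]
3: W B6 -> L0 hit  d=D]
4: W B4 -> L1 miss  d=D]
5: R B6 -> L0 hit  d=D]
6: W B1 -> L1 miss wb->B4  d=D]
7: R B7 -> L1 miss wb->B1  d=-]
8: R B0 -> L0 miss wb->B6  d=-]
9: R B3 -> L0 miss  d=-]

DIRTY = [5]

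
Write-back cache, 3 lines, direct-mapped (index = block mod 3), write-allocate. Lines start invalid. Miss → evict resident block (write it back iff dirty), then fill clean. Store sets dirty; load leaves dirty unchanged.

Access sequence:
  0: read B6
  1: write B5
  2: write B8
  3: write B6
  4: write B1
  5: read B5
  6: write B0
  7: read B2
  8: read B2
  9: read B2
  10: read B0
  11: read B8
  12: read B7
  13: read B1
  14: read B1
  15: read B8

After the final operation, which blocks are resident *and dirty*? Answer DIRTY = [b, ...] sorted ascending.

0: R B6 → L0 miss [-]
1: W B5 → L2 miss [D]
2: W B8 → L2 miss wb→B5 [D]
3: W B6 → L0 hit [D]
4: W B1 → L1 miss [D]
5: R B5 → L2 miss wb→B8 [-]
6: W B0 → L0 miss wb→B6 [D]
7: R B2 → L2 miss [-]
8: R B2 → L2 hit [-]
9: R B2 → L2 hit [-]
10: R B0 → L0 hit [D]
11: R B8 → L2 miss [-]
12: R B7 → L1 miss wb→B1 [-]
13: R B1 → L1 miss [-]
14: R B1 → L1 hit [-]
15: R B8 → L2 hit [-]

DIRTY = [0]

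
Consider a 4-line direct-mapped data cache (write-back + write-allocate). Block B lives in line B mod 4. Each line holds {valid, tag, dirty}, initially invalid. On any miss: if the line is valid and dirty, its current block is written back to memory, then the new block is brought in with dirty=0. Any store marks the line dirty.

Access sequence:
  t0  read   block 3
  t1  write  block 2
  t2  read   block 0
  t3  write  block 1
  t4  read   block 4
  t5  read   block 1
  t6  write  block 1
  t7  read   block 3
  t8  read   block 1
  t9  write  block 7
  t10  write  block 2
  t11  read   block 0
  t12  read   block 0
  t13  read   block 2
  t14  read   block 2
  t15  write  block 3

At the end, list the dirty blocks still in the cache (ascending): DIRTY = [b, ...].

DIRTY = [1, 2, 3]

0: R B3 -> L3 miss  d=-]
1: W B2 -> L2 miss  d=D]
2: R B0 -> L0 miss  d=-]
3: W B1 -> L1 miss  d=D]
4: R B4 -> L0 miss  d=-]
5: R B1 -> L1 hit  d=D]
6: W B1 -> L1 hit  d=D]
7: R B3 -> L3 hit  d=-]
8: R B1 -> L1 hit  d=D]
9: W B7 -> L3 miss  d=D]
10: W B2 -> L2 hit  d=D]
11: R B0 -> L0 miss  d=-]
12: R B0 -> L0 hit  d=-]
13: R B2 -> L2 hit  d=D]
14: R B2 -> L2 hit  d=D]
15: W B3 -> L3 miss wb->B7  d=D]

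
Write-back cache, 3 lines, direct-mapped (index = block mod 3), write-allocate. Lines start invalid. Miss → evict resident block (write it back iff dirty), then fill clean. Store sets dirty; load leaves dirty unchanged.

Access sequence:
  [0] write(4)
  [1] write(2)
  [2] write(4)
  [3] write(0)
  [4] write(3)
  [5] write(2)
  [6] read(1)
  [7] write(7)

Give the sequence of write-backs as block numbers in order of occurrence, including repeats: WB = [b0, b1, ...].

0: W B4 → L1 miss [D]
1: W B2 → L2 miss [D]
2: W B4 → L1 hit [D]
3: W B0 → L0 miss [D]
4: W B3 → L0 miss wb→B0 [D]
5: W B2 → L2 hit [D]
6: R B1 → L1 miss wb→B4 [-]
7: W B7 → L1 miss [D]

WB = [0, 4]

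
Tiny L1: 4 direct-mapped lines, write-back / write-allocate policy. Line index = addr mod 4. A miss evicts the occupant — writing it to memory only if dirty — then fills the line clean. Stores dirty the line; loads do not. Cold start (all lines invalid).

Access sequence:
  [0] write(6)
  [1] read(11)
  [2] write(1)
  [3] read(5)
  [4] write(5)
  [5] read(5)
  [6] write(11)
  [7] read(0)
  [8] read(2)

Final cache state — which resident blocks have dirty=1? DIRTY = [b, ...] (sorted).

0: W B6 → L2 miss [D]
1: R B11 → L3 miss [-]
2: W B1 → L1 miss [D]
3: R B5 → L1 miss wb→B1 [-]
4: W B5 → L1 hit [D]
5: R B5 → L1 hit [D]
6: W B11 → L3 hit [D]
7: R B0 → L0 miss [-]
8: R B2 → L2 miss wb→B6 [-]

DIRTY = [5, 11]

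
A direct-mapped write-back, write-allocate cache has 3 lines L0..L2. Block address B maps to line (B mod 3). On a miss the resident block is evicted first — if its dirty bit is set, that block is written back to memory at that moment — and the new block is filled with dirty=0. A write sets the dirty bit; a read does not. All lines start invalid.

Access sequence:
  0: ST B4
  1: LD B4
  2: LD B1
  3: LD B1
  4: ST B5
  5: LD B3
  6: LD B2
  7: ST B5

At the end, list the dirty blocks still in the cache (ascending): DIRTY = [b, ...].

DIRTY = [5]

0: W B4 → L1 miss [D]
1: R B4 → L1 hit [D]
2: R B1 → L1 miss wb→B4 [-]
3: R B1 → L1 hit [-]
4: W B5 → L2 miss [D]
5: R B3 → L0 miss [-]
6: R B2 → L2 miss wb→B5 [-]
7: W B5 → L2 miss [D]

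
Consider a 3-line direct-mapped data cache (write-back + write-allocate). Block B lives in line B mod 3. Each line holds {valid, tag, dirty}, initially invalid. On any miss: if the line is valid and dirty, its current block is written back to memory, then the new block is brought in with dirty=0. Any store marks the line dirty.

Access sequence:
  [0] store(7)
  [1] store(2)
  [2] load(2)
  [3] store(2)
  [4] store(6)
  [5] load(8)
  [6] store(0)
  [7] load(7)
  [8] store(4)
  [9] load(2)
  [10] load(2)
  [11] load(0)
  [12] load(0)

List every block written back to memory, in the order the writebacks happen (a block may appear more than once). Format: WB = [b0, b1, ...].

0: W B7 -> L1 miss  d=D]
1: W B2 -> L2 miss  d=D]
2: R B2 -> L2 hit  d=D]
3: W B2 -> L2 hit  d=D]
4: W B6 -> L0 miss  d=D]
5: R B8 -> L2 miss wb->B2  d=-]
6: W B0 -> L0 miss wb->B6  d=D]
7: R B7 -> L1 hit  d=D]
8: W B4 -> L1 miss wb->B7  d=D]
9: R B2 -> L2 miss  d=-]
10: R B2 -> L2 hit  d=-]
11: R B0 -> L0 hit  d=D]
12: R B0 -> L0 hit  d=D]

WB = [2, 6, 7]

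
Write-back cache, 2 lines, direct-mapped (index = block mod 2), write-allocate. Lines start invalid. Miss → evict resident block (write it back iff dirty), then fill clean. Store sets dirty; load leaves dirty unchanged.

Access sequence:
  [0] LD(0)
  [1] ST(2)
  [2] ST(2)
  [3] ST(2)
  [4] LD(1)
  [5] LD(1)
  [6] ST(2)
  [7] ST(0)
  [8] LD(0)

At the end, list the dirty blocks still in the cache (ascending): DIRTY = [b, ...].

0: R B0 -> L0 miss  d=-]
1: W B2 -> L0 miss  d=D]
2: W B2 -> L0 hit  d=D]
3: W B2 -> L0 hit  d=D]
4: R B1 -> L1 miss  d=-]
5: R B1 -> L1 hit  d=-]
6: W B2 -> L0 hit  d=D]
7: W B0 -> L0 miss wb->B2  d=D]
8: R B0 -> L0 hit  d=D]

DIRTY = [0]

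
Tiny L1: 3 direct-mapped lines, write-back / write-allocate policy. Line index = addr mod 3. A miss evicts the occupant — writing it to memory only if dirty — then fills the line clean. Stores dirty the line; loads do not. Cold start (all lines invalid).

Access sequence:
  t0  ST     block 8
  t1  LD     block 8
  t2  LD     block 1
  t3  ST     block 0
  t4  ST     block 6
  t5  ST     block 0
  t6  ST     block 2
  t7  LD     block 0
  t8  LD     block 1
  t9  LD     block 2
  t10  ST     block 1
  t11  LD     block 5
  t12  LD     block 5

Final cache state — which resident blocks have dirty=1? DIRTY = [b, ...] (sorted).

  0 | W B8 → L2 miss [D]
  1 | R B8 → L2 hit [D]
  2 | R B1 → L1 miss [-]
  3 | W B0 → L0 miss [D]
  4 | W B6 → L0 miss wb→B0 [D]
  5 | W B0 → L0 miss wb→B6 [D]
  6 | W B2 → L2 miss wb→B8 [D]
  7 | R B0 → L0 hit [D]
  8 | R B1 → L1 hit [-]
  9 | R B2 → L2 hit [D]
  10 | W B1 → L1 hit [D]
  11 | R B5 → L2 miss wb→B2 [-]
  12 | R B5 → L2 hit [-]

DIRTY = [0, 1]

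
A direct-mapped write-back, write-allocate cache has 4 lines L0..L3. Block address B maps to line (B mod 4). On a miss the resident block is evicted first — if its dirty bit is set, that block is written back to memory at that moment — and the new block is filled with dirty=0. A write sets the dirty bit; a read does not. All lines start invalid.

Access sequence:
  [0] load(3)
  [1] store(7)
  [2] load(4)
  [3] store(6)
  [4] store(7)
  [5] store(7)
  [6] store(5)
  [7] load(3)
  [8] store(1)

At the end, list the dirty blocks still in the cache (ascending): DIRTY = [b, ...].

  0 | R B3 → L3 miss [-]
  1 | W B7 → L3 miss [D]
  2 | R B4 → L0 miss [-]
  3 | W B6 → L2 miss [D]
  4 | W B7 → L3 hit [D]
  5 | W B7 → L3 hit [D]
  6 | W B5 → L1 miss [D]
  7 | R B3 → L3 miss wb→B7 [-]
  8 | W B1 → L1 miss wb→B5 [D]

DIRTY = [1, 6]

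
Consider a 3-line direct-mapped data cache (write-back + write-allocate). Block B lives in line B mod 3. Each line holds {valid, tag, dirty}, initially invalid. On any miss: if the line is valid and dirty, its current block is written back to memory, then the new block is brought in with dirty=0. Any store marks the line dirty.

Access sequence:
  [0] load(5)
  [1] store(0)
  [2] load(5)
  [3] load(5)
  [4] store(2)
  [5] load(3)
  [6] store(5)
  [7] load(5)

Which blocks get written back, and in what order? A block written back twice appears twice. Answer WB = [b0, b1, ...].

  0 | R B5 → L2 miss [-]
  1 | W B0 → L0 miss [D]
  2 | R B5 → L2 hit [-]
  3 | R B5 → L2 hit [-]
  4 | W B2 → L2 miss [D]
  5 | R B3 → L0 miss wb→B0 [-]
  6 | W B5 → L2 miss wb→B2 [D]
  7 | R B5 → L2 hit [D]

WB = [0, 2]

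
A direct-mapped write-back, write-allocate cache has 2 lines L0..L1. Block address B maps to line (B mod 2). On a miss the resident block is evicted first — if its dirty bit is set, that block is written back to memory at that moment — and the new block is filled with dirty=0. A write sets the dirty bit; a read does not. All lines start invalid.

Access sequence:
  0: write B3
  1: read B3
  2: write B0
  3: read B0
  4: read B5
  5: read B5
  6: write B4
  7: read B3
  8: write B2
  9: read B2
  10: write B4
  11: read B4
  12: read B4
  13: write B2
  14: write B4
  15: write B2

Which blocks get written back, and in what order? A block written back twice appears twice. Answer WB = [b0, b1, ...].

WB = [3, 0, 4, 2, 4, 2, 4]

  0 | W B3 → L1 miss [D]
  1 | R B3 → L1 hit [D]
  2 | W B0 → L0 miss [D]
  3 | R B0 → L0 hit [D]
  4 | R B5 → L1 miss wb→B3 [-]
  5 | R B5 → L1 hit [-]
  6 | W B4 → L0 miss wb→B0 [D]
  7 | R B3 → L1 miss [-]
  8 | W B2 → L0 miss wb→B4 [D]
  9 | R B2 → L0 hit [D]
  10 | W B4 → L0 miss wb→B2 [D]
  11 | R B4 → L0 hit [D]
  12 | R B4 → L0 hit [D]
  13 | W B2 → L0 miss wb→B4 [D]
  14 | W B4 → L0 miss wb→B2 [D]
  15 | W B2 → L0 miss wb→B4 [D]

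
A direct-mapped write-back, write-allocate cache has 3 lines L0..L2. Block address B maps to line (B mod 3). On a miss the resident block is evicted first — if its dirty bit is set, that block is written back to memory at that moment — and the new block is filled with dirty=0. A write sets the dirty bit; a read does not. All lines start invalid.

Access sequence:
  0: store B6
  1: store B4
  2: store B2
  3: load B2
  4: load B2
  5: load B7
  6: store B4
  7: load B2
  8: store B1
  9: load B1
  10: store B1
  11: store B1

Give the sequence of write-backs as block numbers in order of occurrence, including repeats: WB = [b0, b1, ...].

  0 | W B6 → L0 miss [D]
  1 | W B4 → L1 miss [D]
  2 | W B2 → L2 miss [D]
  3 | R B2 → L2 hit [D]
  4 | R B2 → L2 hit [D]
  5 | R B7 → L1 miss wb→B4 [-]
  6 | W B4 → L1 miss [D]
  7 | R B2 → L2 hit [D]
  8 | W B1 → L1 miss wb→B4 [D]
  9 | R B1 → L1 hit [D]
  10 | W B1 → L1 hit [D]
  11 | W B1 → L1 hit [D]

WB = [4, 4]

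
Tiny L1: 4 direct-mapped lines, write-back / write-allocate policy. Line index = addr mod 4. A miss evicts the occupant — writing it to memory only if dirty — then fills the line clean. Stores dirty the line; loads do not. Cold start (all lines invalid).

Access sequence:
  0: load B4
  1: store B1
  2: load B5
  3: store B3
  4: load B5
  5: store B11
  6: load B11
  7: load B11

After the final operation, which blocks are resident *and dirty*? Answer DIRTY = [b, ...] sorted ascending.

DIRTY = [11]

0: R B4 -> L0 miss  d=-]
1: W B1 -> L1 miss  d=D]
2: R B5 -> L1 miss wb->B1  d=-]
3: W B3 -> L3 miss  d=D]
4: R B5 -> L1 hit  d=-]
5: W B11 -> L3 miss wb->B3  d=D]
6: R B11 -> L3 hit  d=D]
7: R B11 -> L3 hit  d=D]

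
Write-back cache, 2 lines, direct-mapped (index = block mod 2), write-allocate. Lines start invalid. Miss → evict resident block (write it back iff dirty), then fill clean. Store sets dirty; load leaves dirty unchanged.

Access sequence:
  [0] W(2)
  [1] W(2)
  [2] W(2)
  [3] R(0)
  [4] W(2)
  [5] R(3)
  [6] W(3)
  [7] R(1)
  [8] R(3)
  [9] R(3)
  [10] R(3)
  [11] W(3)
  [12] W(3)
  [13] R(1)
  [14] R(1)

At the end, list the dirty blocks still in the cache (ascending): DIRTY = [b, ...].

DIRTY = [2]

  0 | W B2 → L0 miss [D]
  1 | W B2 → L0 hit [D]
  2 | W B2 → L0 hit [D]
  3 | R B0 → L0 miss wb→B2 [-]
  4 | W B2 → L0 miss [D]
  5 | R B3 → L1 miss [-]
  6 | W B3 → L1 hit [D]
  7 | R B1 → L1 miss wb→B3 [-]
  8 | R B3 → L1 miss [-]
  9 | R B3 → L1 hit [-]
  10 | R B3 → L1 hit [-]
  11 | W B3 → L1 hit [D]
  12 | W B3 → L1 hit [D]
  13 | R B1 → L1 miss wb→B3 [-]
  14 | R B1 → L1 hit [-]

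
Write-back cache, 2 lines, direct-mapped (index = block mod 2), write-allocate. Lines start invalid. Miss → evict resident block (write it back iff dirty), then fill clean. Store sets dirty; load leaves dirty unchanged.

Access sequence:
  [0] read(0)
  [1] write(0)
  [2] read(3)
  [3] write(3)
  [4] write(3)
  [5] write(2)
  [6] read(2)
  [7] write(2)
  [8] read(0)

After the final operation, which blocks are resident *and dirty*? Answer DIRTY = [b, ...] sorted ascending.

DIRTY = [3]

0: R B0 -> L0 miss  d=-]
1: W B0 -> L0 hit  d=D]
2: R B3 -> L1 miss  d=-]
3: W B3 -> L1 hit  d=D]
4: W B3 -> L1 hit  d=D]
5: W B2 -> L0 miss wb->B0  d=D]
6: R B2 -> L0 hit  d=D]
7: W B2 -> L0 hit  d=D]
8: R B0 -> L0 miss wb->B2  d=-]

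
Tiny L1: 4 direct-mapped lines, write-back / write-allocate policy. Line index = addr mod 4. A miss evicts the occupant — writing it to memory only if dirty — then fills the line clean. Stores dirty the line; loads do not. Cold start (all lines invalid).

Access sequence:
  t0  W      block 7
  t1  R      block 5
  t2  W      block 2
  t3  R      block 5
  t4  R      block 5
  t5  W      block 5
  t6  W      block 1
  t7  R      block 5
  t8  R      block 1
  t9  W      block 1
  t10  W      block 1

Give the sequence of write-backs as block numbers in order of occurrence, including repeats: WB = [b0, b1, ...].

WB = [5, 1]

0: W B7 -> L3 miss  d=D]
1: R B5 -> L1 miss  d=-]
2: W B2 -> L2 miss  d=D]
3: R B5 -> L1 hit  d=-]
4: R B5 -> L1 hit  d=-]
5: W B5 -> L1 hit  d=D]
6: W B1 -> L1 miss wb->B5  d=D]
7: R B5 -> L1 miss wb->B1  d=-]
8: R B1 -> L1 miss  d=-]
9: W B1 -> L1 hit  d=D]
10: W B1 -> L1 hit  d=D]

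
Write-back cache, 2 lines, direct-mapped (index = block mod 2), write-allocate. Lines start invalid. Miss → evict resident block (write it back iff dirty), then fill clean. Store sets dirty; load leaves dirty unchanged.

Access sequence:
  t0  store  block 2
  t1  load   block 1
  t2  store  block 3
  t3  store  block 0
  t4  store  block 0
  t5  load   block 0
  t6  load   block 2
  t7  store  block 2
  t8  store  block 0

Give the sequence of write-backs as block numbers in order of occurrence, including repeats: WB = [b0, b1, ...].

WB = [2, 0, 2]

  0 | W B2 → L0 miss [D]
  1 | R B1 → L1 miss [-]
  2 | W B3 → L1 miss [D]
  3 | W B0 → L0 miss wb→B2 [D]
  4 | W B0 → L0 hit [D]
  5 | R B0 → L0 hit [D]
  6 | R B2 → L0 miss wb→B0 [-]
  7 | W B2 → L0 hit [D]
  8 | W B0 → L0 miss wb→B2 [D]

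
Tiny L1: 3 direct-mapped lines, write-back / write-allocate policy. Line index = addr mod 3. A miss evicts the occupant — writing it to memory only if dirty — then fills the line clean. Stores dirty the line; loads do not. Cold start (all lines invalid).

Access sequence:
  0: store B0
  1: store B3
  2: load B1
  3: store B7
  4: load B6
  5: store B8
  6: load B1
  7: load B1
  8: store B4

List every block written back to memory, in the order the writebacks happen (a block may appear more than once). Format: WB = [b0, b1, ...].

WB = [0, 3, 7]

0: W B0 -> L0 miss  d=D]
1: W B3 -> L0 miss wb->B0  d=D]
2: R B1 -> L1 miss  d=-]
3: W B7 -> L1 miss  d=D]
4: R B6 -> L0 miss wb->B3  d=-]
5: W B8 -> L2 miss  d=D]
6: R B1 -> L1 miss wb->B7  d=-]
7: R B1 -> L1 hit  d=-]
8: W B4 -> L1 miss  d=D]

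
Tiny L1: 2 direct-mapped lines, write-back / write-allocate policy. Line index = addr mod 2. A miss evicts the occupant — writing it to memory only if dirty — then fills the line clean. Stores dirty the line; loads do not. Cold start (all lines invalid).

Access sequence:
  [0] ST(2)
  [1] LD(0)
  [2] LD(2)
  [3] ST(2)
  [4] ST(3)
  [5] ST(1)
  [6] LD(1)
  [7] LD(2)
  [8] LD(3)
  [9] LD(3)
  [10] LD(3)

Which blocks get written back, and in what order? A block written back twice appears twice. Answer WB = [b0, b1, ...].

WB = [2, 3, 1]

  0 | W B2 → L0 miss [D]
  1 | R B0 → L0 miss wb→B2 [-]
  2 | R B2 → L0 miss [-]
  3 | W B2 → L0 hit [D]
  4 | W B3 → L1 miss [D]
  5 | W B1 → L1 miss wb→B3 [D]
  6 | R B1 → L1 hit [D]
  7 | R B2 → L0 hit [D]
  8 | R B3 → L1 miss wb→B1 [-]
  9 | R B3 → L1 hit [-]
  10 | R B3 → L1 hit [-]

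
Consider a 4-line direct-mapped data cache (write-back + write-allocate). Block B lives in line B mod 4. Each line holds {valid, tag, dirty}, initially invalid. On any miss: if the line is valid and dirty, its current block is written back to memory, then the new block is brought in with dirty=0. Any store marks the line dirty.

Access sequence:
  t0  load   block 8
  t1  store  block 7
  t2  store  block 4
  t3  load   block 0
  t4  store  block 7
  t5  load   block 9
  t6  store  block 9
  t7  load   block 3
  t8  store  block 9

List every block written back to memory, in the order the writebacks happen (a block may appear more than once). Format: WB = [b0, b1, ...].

WB = [4, 7]

0: R B8 -> L0 miss  d=-]
1: W B7 -> L3 miss  d=D]
2: W B4 -> L0 miss  d=D]
3: R B0 -> L0 miss wb->B4  d=-]
4: W B7 -> L3 hit  d=D]
5: R B9 -> L1 miss  d=-]
6: W B9 -> L1 hit  d=D]
7: R B3 -> L3 miss wb->B7  d=-]
8: W B9 -> L1 hit  d=D]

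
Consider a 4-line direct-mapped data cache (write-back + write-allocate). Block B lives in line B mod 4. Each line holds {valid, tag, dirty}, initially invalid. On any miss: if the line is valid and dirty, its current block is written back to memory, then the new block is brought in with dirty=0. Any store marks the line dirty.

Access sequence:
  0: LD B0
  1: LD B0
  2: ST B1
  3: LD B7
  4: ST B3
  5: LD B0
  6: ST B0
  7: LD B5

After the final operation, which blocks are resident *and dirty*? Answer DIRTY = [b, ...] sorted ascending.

DIRTY = [0, 3]

0: R B0 → L0 miss [-]
1: R B0 → L0 hit [-]
2: W B1 → L1 miss [D]
3: R B7 → L3 miss [-]
4: W B3 → L3 miss [D]
5: R B0 → L0 hit [-]
6: W B0 → L0 hit [D]
7: R B5 → L1 miss wb→B1 [-]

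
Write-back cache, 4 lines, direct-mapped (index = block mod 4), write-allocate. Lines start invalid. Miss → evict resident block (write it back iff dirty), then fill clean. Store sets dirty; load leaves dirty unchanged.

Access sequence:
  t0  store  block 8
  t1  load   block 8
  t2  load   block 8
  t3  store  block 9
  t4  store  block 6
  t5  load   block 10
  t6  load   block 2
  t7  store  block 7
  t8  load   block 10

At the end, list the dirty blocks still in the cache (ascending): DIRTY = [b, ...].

0: W B8 → L0 miss [D]
1: R B8 → L0 hit [D]
2: R B8 → L0 hit [D]
3: W B9 → L1 miss [D]
4: W B6 → L2 miss [D]
5: R B10 → L2 miss wb→B6 [-]
6: R B2 → L2 miss [-]
7: W B7 → L3 miss [D]
8: R B10 → L2 miss [-]

DIRTY = [7, 8, 9]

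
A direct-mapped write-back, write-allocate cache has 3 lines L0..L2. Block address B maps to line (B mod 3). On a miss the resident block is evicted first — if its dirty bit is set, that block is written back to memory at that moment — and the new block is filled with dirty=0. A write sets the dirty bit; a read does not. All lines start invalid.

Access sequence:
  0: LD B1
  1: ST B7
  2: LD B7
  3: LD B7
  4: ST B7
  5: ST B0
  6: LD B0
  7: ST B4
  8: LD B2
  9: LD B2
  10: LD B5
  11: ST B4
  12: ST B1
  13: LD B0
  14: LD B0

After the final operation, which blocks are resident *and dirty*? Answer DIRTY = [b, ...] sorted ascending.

DIRTY = [0, 1]

0: R B1 → L1 miss [-]
1: W B7 → L1 miss [D]
2: R B7 → L1 hit [D]
3: R B7 → L1 hit [D]
4: W B7 → L1 hit [D]
5: W B0 → L0 miss [D]
6: R B0 → L0 hit [D]
7: W B4 → L1 miss wb→B7 [D]
8: R B2 → L2 miss [-]
9: R B2 → L2 hit [-]
10: R B5 → L2 miss [-]
11: W B4 → L1 hit [D]
12: W B1 → L1 miss wb→B4 [D]
13: R B0 → L0 hit [D]
14: R B0 → L0 hit [D]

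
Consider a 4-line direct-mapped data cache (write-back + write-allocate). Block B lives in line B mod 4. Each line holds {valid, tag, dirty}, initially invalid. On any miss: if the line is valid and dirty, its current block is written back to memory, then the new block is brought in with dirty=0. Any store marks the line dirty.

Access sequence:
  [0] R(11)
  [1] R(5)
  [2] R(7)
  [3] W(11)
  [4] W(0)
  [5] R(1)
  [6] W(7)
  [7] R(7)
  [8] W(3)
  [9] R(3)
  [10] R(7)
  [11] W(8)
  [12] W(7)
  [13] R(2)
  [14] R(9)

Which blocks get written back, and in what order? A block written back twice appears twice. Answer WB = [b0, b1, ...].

WB = [11, 7, 3, 0]

0: R B11 -> L3 miss  d=-]
1: R B5 -> L1 miss  d=-]
2: R B7 -> L3 miss  d=-]
3: W B11 -> L3 miss  d=D]
4: W B0 -> L0 miss  d=D]
5: R B1 -> L1 miss  d=-]
6: W B7 -> L3 miss wb->B11  d=D]
7: R B7 -> L3 hit  d=D]
8: W B3 -> L3 miss wb->B7  d=D]
9: R B3 -> L3 hit  d=D]
10: R B7 -> L3 miss wb->B3  d=-]
11: W B8 -> L0 miss wb->B0  d=D]
12: W B7 -> L3 hit  d=D]
13: R B2 -> L2 miss  d=-]
14: R B9 -> L1 miss  d=-]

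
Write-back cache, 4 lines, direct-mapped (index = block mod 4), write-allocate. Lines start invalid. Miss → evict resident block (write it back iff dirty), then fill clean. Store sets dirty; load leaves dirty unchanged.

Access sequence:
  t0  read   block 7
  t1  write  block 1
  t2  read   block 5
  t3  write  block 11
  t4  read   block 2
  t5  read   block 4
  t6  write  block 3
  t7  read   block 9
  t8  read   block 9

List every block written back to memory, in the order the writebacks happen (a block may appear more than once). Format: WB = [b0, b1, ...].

WB = [1, 11]

0: R B7 -> L3 miss  d=-]
1: W B1 -> L1 miss  d=D]
2: R B5 -> L1 miss wb->B1  d=-]
3: W B11 -> L3 miss  d=D]
4: R B2 -> L2 miss  d=-]
5: R B4 -> L0 miss  d=-]
6: W B3 -> L3 miss wb->B11  d=D]
7: R B9 -> L1 miss  d=-]
8: R B9 -> L1 hit  d=-]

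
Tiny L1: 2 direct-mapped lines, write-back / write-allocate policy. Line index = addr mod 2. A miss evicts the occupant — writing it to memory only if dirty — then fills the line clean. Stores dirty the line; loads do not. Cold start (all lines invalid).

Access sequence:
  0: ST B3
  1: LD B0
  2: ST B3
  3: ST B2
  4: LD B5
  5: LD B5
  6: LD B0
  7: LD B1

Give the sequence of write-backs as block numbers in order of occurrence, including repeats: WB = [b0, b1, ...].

0: W B3 → L1 miss [D]
1: R B0 → L0 miss [-]
2: W B3 → L1 hit [D]
3: W B2 → L0 miss [D]
4: R B5 → L1 miss wb→B3 [-]
5: R B5 → L1 hit [-]
6: R B0 → L0 miss wb→B2 [-]
7: R B1 → L1 miss [-]

WB = [3, 2]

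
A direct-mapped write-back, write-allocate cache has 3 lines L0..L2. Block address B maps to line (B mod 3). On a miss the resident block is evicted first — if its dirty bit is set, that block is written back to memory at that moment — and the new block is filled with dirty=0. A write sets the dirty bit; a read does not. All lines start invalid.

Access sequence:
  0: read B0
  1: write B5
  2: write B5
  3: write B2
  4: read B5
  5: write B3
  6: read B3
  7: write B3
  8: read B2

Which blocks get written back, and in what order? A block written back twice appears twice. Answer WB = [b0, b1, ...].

  0 | R B0 → L0 miss [-]
  1 | W B5 → L2 miss [D]
  2 | W B5 → L2 hit [D]
  3 | W B2 → L2 miss wb→B5 [D]
  4 | R B5 → L2 miss wb→B2 [-]
  5 | W B3 → L0 miss [D]
  6 | R B3 → L0 hit [D]
  7 | W B3 → L0 hit [D]
  8 | R B2 → L2 miss [-]

WB = [5, 2]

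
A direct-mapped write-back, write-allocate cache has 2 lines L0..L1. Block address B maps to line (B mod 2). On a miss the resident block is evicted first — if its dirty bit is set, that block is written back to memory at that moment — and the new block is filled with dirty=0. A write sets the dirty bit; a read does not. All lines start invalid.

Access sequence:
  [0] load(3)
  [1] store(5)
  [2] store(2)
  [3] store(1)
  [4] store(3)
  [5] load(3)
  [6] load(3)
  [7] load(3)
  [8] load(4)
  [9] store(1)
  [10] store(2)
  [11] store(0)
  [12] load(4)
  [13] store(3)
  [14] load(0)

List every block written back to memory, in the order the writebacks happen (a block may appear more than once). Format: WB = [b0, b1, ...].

0: R B3 -> L1 miss  d=-]
1: W B5 -> L1 miss  d=D]
2: W B2 -> L0 miss  d=D]
3: W B1 -> L1 miss wb->B5  d=D]
4: W B3 -> L1 miss wb->B1  d=D]
5: R B3 -> L1 hit  d=D]
6: R B3 -> L1 hit  d=D]
7: R B3 -> L1 hit  d=D]
8: R B4 -> L0 miss wb->B2  d=-]
9: W B1 -> L1 miss wb->B3  d=D]
10: W B2 -> L0 miss  d=D]
11: W B0 -> L0 miss wb->B2  d=D]
12: R B4 -> L0 miss wb->B0  d=-]
13: W B3 -> L1 miss wb->B1  d=D]
14: R B0 -> L0 miss  d=-]

WB = [5, 1, 2, 3, 2, 0, 1]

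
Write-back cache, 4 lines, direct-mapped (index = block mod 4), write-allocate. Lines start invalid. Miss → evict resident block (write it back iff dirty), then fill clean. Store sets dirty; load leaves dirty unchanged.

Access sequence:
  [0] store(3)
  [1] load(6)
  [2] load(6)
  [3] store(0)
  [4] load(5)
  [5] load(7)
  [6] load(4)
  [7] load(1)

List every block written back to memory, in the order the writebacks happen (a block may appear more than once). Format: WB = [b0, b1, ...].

WB = [3, 0]

0: W B3 → L3 miss [D]
1: R B6 → L2 miss [-]
2: R B6 → L2 hit [-]
3: W B0 → L0 miss [D]
4: R B5 → L1 miss [-]
5: R B7 → L3 miss wb→B3 [-]
6: R B4 → L0 miss wb→B0 [-]
7: R B1 → L1 miss [-]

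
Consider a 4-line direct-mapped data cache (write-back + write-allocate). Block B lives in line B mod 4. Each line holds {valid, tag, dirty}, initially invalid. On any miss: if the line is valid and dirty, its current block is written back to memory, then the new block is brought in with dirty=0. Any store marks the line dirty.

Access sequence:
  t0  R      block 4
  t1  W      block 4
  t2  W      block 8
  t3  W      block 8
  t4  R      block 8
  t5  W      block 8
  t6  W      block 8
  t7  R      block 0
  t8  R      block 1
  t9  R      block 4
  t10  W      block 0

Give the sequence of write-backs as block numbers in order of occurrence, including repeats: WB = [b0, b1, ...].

WB = [4, 8]

0: R B4 → L0 miss [-]
1: W B4 → L0 hit [D]
2: W B8 → L0 miss wb→B4 [D]
3: W B8 → L0 hit [D]
4: R B8 → L0 hit [D]
5: W B8 → L0 hit [D]
6: W B8 → L0 hit [D]
7: R B0 → L0 miss wb→B8 [-]
8: R B1 → L1 miss [-]
9: R B4 → L0 miss [-]
10: W B0 → L0 miss [D]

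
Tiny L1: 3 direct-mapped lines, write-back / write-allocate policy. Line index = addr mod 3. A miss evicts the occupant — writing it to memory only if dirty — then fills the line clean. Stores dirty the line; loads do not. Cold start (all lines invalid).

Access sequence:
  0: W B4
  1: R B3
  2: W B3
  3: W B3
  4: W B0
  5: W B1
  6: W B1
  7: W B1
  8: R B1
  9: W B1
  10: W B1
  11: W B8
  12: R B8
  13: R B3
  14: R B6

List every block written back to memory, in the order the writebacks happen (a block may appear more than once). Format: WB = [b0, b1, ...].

WB = [3, 4, 0]

0: W B4 -> L1 miss  d=D]
1: R B3 -> L0 miss  d=-]
2: W B3 -> L0 hit  d=D]
3: W B3 -> L0 hit  d=D]
4: W B0 -> L0 miss wb->B3  d=D]
5: W B1 -> L1 miss wb->B4  d=D]
6: W B1 -> L1 hit  d=D]
7: W B1 -> L1 hit  d=D]
8: R B1 -> L1 hit  d=D]
9: W B1 -> L1 hit  d=D]
10: W B1 -> L1 hit  d=D]
11: W B8 -> L2 miss  d=D]
12: R B8 -> L2 hit  d=D]
13: R B3 -> L0 miss wb->B0  d=-]
14: R B6 -> L0 miss  d=-]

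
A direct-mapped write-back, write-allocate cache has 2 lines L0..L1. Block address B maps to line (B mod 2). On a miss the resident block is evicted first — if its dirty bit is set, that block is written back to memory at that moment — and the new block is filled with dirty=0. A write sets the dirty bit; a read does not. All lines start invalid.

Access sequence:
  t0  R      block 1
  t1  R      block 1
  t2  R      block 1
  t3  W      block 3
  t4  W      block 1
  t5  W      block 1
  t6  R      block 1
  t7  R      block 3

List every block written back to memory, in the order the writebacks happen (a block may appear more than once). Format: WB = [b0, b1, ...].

WB = [3, 1]

0: R B1 -> L1 miss  d=-]
1: R B1 -> L1 hit  d=-]
2: R B1 -> L1 hit  d=-]
3: W B3 -> L1 miss  d=D]
4: W B1 -> L1 miss wb->B3  d=D]
5: W B1 -> L1 hit  d=D]
6: R B1 -> L1 hit  d=D]
7: R B3 -> L1 miss wb->B1  d=-]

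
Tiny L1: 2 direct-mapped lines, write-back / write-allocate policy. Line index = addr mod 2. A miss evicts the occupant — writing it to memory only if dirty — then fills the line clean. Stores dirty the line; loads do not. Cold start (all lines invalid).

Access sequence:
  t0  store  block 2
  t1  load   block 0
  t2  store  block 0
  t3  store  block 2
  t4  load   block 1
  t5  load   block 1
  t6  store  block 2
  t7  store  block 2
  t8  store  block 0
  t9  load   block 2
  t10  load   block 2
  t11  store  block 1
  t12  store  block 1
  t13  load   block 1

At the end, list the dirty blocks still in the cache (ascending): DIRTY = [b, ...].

DIRTY = [1]

0: W B2 -> L0 miss  d=D]
1: R B0 -> L0 miss wb->B2  d=-]
2: W B0 -> L0 hit  d=D]
3: W B2 -> L0 miss wb->B0  d=D]
4: R B1 -> L1 miss  d=-]
5: R B1 -> L1 hit  d=-]
6: W B2 -> L0 hit  d=D]
7: W B2 -> L0 hit  d=D]
8: W B0 -> L0 miss wb->B2  d=D]
9: R B2 -> L0 miss wb->B0  d=-]
10: R B2 -> L0 hit  d=-]
11: W B1 -> L1 hit  d=D]
12: W B1 -> L1 hit  d=D]
13: R B1 -> L1 hit  d=D]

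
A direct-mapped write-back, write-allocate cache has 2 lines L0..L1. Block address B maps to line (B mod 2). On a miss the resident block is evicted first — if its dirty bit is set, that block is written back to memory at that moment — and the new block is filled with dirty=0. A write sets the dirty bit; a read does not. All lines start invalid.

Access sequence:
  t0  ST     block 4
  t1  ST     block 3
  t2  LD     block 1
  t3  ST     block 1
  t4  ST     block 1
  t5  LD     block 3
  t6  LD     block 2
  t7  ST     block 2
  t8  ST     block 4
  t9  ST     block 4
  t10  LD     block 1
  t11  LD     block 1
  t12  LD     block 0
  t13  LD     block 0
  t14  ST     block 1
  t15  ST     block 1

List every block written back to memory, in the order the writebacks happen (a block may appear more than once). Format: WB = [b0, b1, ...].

0: W B4 → L0 miss [D]
1: W B3 → L1 miss [D]
2: R B1 → L1 miss wb→B3 [-]
3: W B1 → L1 hit [D]
4: W B1 → L1 hit [D]
5: R B3 → L1 miss wb→B1 [-]
6: R B2 → L0 miss wb→B4 [-]
7: W B2 → L0 hit [D]
8: W B4 → L0 miss wb→B2 [D]
9: W B4 → L0 hit [D]
10: R B1 → L1 miss [-]
11: R B1 → L1 hit [-]
12: R B0 → L0 miss wb→B4 [-]
13: R B0 → L0 hit [-]
14: W B1 → L1 hit [D]
15: W B1 → L1 hit [D]

WB = [3, 1, 4, 2, 4]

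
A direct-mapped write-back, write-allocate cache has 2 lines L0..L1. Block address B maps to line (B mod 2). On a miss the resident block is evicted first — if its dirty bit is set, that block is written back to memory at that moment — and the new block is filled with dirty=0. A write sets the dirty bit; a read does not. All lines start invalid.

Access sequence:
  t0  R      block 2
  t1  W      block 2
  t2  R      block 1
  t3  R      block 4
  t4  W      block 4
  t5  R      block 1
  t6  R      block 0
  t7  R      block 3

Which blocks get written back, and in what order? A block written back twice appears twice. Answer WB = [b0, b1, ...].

WB = [2, 4]

  0 | R B2 → L0 miss [-]
  1 | W B2 → L0 hit [D]
  2 | R B1 → L1 miss [-]
  3 | R B4 → L0 miss wb→B2 [-]
  4 | W B4 → L0 hit [D]
  5 | R B1 → L1 hit [-]
  6 | R B0 → L0 miss wb→B4 [-]
  7 | R B3 → L1 miss [-]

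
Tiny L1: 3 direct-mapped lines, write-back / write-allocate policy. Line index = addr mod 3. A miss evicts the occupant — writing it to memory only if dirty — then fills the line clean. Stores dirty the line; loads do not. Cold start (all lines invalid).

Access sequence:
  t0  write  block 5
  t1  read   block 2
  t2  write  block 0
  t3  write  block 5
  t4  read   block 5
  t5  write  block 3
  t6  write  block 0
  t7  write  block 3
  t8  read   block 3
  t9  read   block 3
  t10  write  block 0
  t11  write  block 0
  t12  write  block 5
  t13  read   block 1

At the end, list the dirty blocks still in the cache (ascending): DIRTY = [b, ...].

0: W B5 -> L2 miss  d=D]
1: R B2 -> L2 miss wb->B5  d=-]
2: W B0 -> L0 miss  d=D]
3: W B5 -> L2 miss  d=D]
4: R B5 -> L2 hit  d=D]
5: W B3 -> L0 miss wb->B0  d=D]
6: W B0 -> L0 miss wb->B3  d=D]
7: W B3 -> L0 miss wb->B0  d=D]
8: R B3 -> L0 hit  d=D]
9: R B3 -> L0 hit  d=D]
10: W B0 -> L0 miss wb->B3  d=D]
11: W B0 -> L0 hit  d=D]
12: W B5 -> L2 hit  d=D]
13: R B1 -> L1 miss  d=-]

DIRTY = [0, 5]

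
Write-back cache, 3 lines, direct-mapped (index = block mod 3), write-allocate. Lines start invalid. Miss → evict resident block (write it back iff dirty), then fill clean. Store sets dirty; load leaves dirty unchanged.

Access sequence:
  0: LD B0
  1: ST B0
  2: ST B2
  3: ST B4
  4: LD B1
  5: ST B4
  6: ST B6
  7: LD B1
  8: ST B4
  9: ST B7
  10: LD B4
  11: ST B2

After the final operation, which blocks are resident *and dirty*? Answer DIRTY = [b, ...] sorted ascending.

0: R B0 → L0 miss [-]
1: W B0 → L0 hit [D]
2: W B2 → L2 miss [D]
3: W B4 → L1 miss [D]
4: R B1 → L1 miss wb→B4 [-]
5: W B4 → L1 miss [D]
6: W B6 → L0 miss wb→B0 [D]
7: R B1 → L1 miss wb→B4 [-]
8: W B4 → L1 miss [D]
9: W B7 → L1 miss wb→B4 [D]
10: R B4 → L1 miss wb→B7 [-]
11: W B2 → L2 hit [D]

DIRTY = [2, 6]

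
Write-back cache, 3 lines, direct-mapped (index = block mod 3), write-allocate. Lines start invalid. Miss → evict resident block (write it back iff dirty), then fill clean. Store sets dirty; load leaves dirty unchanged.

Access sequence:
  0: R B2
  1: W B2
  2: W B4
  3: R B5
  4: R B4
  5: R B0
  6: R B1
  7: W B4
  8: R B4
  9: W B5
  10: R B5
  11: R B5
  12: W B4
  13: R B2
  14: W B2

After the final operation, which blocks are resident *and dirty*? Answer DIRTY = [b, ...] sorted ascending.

DIRTY = [2, 4]

  0 | R B2 → L2 miss [-]
  1 | W B2 → L2 hit [D]
  2 | W B4 → L1 miss [D]
  3 | R B5 → L2 miss wb→B2 [-]
  4 | R B4 → L1 hit [D]
  5 | R B0 → L0 miss [-]
  6 | R B1 → L1 miss wb→B4 [-]
  7 | W B4 → L1 miss [D]
  8 | R B4 → L1 hit [D]
  9 | W B5 → L2 hit [D]
  10 | R B5 → L2 hit [D]
  11 | R B5 → L2 hit [D]
  12 | W B4 → L1 hit [D]
  13 | R B2 → L2 miss wb→B5 [-]
  14 | W B2 → L2 hit [D]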